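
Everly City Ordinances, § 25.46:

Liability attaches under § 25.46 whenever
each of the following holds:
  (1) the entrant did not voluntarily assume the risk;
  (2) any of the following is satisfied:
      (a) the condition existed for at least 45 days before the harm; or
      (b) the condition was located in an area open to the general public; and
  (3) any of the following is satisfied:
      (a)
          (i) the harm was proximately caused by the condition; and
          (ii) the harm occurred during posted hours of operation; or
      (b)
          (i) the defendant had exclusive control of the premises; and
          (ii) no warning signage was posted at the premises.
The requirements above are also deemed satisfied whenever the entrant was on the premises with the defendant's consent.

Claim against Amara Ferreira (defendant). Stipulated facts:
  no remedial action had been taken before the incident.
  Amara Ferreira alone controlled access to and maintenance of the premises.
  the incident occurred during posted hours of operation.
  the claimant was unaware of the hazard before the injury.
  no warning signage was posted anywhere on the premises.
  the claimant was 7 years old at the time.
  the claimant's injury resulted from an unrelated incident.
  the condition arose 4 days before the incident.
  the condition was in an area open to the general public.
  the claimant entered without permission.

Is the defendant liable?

Yes — liable.

(1) no assumed risk — holds.
(a) condition ≥45 days old — not satisfied.
(b) public area — met.
(2): F OR T → true.
(i) proximate cause — not met.
(ii) during posted hours — satisfied.
(a) = F AND T = false.
(i) exclusive control — holds.
(ii) no signage posted — holds.
So (b) is satisfied (T AND T).
(3) = F OR T = true.
So Overall is satisfied (T AND T AND T).
Exception (consent to enter) — not satisfied.
Result: main true OR exception false → true.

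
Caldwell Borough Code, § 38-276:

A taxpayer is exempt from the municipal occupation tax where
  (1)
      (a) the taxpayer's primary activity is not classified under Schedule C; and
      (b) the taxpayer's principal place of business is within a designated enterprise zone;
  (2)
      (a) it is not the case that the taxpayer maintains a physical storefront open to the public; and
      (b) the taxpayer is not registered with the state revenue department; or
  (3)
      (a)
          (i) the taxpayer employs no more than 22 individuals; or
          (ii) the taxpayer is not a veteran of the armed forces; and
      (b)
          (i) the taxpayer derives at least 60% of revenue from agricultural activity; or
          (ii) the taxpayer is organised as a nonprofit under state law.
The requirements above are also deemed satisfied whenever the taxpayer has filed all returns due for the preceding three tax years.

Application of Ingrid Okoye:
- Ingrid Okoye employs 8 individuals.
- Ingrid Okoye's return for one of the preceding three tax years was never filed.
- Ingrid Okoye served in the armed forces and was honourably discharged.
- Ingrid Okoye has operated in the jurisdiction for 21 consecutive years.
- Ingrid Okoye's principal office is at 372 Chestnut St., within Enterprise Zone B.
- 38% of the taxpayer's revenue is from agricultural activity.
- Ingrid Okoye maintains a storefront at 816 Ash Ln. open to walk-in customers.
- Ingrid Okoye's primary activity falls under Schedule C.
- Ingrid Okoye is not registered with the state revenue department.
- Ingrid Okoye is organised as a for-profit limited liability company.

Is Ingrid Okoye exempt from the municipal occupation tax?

(a) not (Schedule C activity) — fails.
(b) in enterprise zone — holds.
(1): F AND T → false.
(a) not (has storefront) — not satisfied.
(b) not (state-registered) — met.
(2) = F AND T = false.
(i) ≤ 22 employees — satisfied.
(ii) not (veteran) — not met.
(a) = T OR F = true.
(i) ≥60% agricultural — not satisfied.
(ii) nonprofit — not satisfied.
(b): F OR F → false.
So (3) is not satisfied (T AND F).
Overall = F OR F OR F = false.
Exception (returns current) — not satisfied.
Result: main false OR exception false → false.

No — not exempt.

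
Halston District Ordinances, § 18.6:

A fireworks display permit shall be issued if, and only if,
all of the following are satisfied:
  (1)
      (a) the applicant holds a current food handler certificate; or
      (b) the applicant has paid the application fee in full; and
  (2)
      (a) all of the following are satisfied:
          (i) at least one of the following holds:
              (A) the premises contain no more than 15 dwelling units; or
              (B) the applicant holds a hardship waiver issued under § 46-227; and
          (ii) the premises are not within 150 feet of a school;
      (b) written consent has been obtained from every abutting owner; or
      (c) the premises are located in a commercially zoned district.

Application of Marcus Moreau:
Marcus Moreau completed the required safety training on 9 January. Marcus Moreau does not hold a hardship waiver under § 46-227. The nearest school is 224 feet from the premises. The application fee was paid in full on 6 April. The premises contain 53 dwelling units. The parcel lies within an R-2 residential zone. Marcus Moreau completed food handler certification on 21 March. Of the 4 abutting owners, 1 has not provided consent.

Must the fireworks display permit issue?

(a) food handler cert. — holds.
(b) fee paid — holds.
(1) = T OR T = true.
(A) ≤ 15 units — not met.
(B) hardship waiver — not satisfied.
(i) = F OR F = false.
(ii) ≥150 ft from school — satisfied.
(a): F AND T → false.
(b) all abutters consent — fails.
(c) commercially zoned — fails.
So (2) is not satisfied (F OR F OR F).
Overall = T AND F = false.

No — denied.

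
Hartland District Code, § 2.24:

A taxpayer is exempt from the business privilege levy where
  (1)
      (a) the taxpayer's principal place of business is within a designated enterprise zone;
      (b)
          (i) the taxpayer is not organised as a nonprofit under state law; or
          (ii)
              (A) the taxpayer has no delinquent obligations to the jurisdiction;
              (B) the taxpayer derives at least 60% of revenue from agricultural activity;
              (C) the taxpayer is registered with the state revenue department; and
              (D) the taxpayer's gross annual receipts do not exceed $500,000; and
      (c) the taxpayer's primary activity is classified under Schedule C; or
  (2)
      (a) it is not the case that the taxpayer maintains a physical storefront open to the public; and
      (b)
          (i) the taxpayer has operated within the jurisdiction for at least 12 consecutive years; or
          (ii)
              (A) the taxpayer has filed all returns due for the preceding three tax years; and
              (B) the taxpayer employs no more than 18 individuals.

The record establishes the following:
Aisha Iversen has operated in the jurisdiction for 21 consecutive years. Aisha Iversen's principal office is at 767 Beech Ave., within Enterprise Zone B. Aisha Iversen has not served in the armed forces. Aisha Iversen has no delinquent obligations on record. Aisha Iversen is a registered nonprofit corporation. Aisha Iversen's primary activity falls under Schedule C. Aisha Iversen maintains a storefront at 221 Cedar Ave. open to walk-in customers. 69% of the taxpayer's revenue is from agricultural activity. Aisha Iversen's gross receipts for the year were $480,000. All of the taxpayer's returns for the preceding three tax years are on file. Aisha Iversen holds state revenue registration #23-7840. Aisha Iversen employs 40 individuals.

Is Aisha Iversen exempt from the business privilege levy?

(a) in enterprise zone — satisfied.
(i) not (nonprofit) — not met.
(A) no delinquency — met.
(B) ≥60% agricultural — met.
(C) state-registered — met.
(D) receipts ≤ $500,000 — met.
(ii) = T AND T AND T AND T = true.
(b) = F OR T = true.
(c) Schedule C activity — met.
(1) = T AND T AND T = true.
(a) not (has storefront) — not met.
(i) ≥ 12 yrs in jurisdiction — met.
(A) returns current — met.
(B) ≤ 18 employees — fails.
(ii) = T AND F = false.
(b) = T OR F = true.
(2) = F AND T = false.
So Overall is satisfied (T OR F).

Yes — exempt.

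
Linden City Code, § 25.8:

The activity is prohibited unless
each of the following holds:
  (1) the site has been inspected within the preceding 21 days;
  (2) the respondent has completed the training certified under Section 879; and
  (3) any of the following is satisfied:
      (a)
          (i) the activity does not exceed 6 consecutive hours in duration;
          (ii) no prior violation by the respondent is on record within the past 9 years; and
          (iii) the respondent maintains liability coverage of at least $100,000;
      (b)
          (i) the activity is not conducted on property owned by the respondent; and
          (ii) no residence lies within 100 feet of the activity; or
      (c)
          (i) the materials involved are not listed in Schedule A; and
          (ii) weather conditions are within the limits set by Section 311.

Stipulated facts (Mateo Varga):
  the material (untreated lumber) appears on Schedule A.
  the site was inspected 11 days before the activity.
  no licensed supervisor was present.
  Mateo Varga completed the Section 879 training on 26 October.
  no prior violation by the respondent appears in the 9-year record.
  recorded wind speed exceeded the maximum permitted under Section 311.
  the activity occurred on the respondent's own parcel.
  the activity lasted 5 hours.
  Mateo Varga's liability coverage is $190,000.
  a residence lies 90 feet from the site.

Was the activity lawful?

Yes — lawful.

(1) site inspected — satisfied.
(2) training certified — met.
(i) ≤ 6 hrs duration — holds.
(ii) no prior violation — holds.
(iii) coverage ≥ $100,000 — satisfied.
So (a) is satisfied (T AND T AND T).
(i) not (own property) — fails.
(ii) no residence in 100 ft — not met.
(b) = F AND F = false.
(i) not (Schedule A material) — fails.
(ii) weather ok — fails.
(c): F AND F → false.
So (3) is satisfied (T OR F OR F).
So Overall is satisfied (T AND T AND T).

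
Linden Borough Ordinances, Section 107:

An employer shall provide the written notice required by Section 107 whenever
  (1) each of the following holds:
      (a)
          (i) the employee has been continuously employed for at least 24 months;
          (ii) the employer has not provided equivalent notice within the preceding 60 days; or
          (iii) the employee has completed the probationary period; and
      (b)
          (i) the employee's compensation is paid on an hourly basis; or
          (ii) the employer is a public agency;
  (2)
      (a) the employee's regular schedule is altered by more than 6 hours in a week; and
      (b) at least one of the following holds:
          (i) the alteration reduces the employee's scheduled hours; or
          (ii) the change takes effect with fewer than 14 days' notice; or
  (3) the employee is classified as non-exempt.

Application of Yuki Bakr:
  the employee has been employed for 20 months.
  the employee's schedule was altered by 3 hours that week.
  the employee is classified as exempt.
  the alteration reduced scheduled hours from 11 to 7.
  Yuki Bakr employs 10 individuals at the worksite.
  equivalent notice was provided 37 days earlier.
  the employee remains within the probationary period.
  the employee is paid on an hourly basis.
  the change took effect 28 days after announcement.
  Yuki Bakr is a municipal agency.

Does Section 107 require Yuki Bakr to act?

No — not required.

(i) tenure ≥ 24 mo. — not met.
(ii) no recent notice — not met.
(iii) past probation — fails.
So (a) is not satisfied (F OR F OR F).
(i) hourly-paid — met.
(ii) public agency — met.
(b): T OR T → true.
(1) = F AND T = false.
(a) schedule shift > 6h — not satisfied.
(i) hours reduced — satisfied.
(ii) < 14 days' notice — not satisfied.
So (b) is satisfied (T OR F).
(2) = F AND T = false.
(3) non-exempt — not satisfied.
So Overall is not satisfied (F OR F OR F).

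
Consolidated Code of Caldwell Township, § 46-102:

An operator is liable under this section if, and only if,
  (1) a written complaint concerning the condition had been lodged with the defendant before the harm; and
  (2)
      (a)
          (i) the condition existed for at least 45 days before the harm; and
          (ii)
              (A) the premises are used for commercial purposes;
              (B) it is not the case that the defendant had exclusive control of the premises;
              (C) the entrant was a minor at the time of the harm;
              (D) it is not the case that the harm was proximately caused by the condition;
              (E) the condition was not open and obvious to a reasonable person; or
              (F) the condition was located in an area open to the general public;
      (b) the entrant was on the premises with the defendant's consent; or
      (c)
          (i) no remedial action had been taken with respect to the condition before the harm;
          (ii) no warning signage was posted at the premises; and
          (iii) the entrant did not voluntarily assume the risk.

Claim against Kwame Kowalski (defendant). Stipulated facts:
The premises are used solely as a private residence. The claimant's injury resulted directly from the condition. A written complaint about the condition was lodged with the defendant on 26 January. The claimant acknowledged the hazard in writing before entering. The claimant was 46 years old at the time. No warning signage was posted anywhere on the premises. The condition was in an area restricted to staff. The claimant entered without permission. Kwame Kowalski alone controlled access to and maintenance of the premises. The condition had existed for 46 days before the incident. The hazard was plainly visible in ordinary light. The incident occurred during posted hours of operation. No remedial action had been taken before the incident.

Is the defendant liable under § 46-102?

(1) complaint lodged — met.
(i) condition ≥45 days old — satisfied.
(A) commercial use — not met.
(B) not (exclusive control) — not met.
(C) entrant a minor — fails.
(D) not (proximate cause) — fails.
(E) not open/obvious — not satisfied.
(F) public area — not met.
So (ii) is not satisfied (F OR F OR F OR F OR F OR F).
(a): T AND F → false.
(b) consent to enter — not satisfied.
(i) no remedial action — satisfied.
(ii) no signage posted — satisfied.
(iii) no assumed risk — fails.
So (c) is not satisfied (T AND T AND F).
(2): F OR F OR F → false.
Overall: T AND F → false.

No — not liable.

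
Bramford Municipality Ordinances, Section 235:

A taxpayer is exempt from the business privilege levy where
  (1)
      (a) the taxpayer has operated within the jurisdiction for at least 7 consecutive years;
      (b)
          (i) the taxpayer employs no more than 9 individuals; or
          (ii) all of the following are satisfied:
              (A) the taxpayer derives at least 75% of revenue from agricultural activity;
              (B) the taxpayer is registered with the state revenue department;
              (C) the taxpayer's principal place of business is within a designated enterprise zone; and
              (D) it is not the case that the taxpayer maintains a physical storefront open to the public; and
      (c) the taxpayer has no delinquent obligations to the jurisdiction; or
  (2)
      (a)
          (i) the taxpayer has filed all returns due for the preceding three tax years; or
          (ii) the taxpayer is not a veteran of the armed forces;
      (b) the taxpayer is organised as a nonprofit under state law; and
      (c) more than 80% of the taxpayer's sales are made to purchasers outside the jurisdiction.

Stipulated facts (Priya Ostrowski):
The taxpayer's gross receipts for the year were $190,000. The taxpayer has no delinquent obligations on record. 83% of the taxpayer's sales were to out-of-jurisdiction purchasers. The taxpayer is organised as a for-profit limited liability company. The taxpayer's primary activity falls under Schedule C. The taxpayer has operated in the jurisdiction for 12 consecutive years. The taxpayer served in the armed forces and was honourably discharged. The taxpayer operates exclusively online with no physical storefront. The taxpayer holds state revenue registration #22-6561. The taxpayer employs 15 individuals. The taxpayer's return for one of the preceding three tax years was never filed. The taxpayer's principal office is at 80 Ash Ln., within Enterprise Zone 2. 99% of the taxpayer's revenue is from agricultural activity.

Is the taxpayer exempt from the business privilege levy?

Yes — exempt.

(a) ≥ 7 yrs in jurisdiction — satisfied.
(i) ≤ 9 employees — fails.
(A) ≥75% agricultural — met.
(B) state-registered — met.
(C) in enterprise zone — holds.
(D) not (has storefront) — met.
So (ii) is satisfied (T AND T AND T AND T).
(b) = F OR T = true.
(c) no delinquency — holds.
(1): T AND T AND T → true.
(i) returns current — fails.
(ii) not (veteran) — not satisfied.
So (a) is not satisfied (F OR F).
(b) nonprofit — fails.
(c) >80% out-of-jur. sales — met.
So (2) is not satisfied (F AND F AND T).
Overall: T OR F → true.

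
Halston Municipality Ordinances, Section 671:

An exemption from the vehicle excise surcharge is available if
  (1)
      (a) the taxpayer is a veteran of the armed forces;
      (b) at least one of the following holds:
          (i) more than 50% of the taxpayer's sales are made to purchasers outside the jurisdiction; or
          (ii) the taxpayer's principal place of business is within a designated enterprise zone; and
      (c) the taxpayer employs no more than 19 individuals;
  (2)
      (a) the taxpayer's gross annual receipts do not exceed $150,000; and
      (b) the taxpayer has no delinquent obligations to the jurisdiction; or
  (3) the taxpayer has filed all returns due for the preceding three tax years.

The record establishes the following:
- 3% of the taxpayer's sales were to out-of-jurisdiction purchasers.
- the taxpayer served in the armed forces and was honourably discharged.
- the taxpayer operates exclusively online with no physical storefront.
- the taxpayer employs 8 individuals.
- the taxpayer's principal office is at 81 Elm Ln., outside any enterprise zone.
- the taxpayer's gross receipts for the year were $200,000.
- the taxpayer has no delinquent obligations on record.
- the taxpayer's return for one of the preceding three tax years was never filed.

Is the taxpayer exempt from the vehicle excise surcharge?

(a) veteran — met.
(i) >50% out-of-jur. sales — fails.
(ii) in enterprise zone — not met.
(b): F OR F → false.
(c) ≤ 19 employees — holds.
So (1) is not satisfied (T AND F AND T).
(a) receipts ≤ $150,000 — not met.
(b) no delinquency — met.
(2) = F AND T = false.
(3) returns current — not met.
So Overall is not satisfied (F OR F OR F).

No — not exempt.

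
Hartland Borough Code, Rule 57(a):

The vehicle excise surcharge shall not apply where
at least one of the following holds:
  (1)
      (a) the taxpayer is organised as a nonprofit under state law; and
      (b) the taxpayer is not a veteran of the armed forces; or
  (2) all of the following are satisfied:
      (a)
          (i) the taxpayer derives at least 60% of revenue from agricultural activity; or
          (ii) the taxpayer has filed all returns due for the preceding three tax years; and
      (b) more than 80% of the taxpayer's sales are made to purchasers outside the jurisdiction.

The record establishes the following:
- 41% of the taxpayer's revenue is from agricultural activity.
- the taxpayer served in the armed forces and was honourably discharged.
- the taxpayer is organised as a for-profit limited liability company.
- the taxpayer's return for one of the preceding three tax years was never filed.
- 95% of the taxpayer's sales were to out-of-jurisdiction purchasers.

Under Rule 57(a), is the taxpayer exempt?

(a) nonprofit — fails.
(b) not (veteran) — not met.
(1): F AND F → false.
(i) ≥60% agricultural — not met.
(ii) returns current — fails.
(a) = F OR F = false.
(b) >80% out-of-jur. sales — holds.
So (2) is not satisfied (F AND T).
Overall: F OR F → false.

No — not exempt.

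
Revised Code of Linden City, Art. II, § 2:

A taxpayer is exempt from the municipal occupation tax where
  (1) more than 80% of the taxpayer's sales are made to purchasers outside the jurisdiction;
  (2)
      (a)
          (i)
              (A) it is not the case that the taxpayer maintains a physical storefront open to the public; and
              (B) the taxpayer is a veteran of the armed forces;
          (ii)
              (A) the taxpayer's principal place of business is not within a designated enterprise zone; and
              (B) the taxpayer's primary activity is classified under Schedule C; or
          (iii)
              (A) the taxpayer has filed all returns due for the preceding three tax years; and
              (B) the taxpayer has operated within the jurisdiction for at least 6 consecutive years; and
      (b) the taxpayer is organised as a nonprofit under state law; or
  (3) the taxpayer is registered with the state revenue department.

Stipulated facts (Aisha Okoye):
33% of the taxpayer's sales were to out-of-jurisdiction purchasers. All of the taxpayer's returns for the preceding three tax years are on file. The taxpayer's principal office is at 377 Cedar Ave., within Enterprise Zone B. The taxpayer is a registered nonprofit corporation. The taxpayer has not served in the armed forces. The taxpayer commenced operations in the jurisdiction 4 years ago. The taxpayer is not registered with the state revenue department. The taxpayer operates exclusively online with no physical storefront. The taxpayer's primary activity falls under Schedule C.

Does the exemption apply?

(1) >80% out-of-jur. sales — fails.
(A) not (has storefront) — met.
(B) veteran — not satisfied.
So (i) is not satisfied (T AND F).
(A) not (in enterprise zone) — not met.
(B) Schedule C activity — holds.
(ii) = F AND T = false.
(A) returns current — satisfied.
(B) ≥ 6 yrs in jurisdiction — not met.
(iii) = T AND F = false.
(a) = F OR F OR F = false.
(b) nonprofit — holds.
(2) = F AND T = false.
(3) state-registered — not met.
Overall: F OR F OR F → false.

No — not exempt.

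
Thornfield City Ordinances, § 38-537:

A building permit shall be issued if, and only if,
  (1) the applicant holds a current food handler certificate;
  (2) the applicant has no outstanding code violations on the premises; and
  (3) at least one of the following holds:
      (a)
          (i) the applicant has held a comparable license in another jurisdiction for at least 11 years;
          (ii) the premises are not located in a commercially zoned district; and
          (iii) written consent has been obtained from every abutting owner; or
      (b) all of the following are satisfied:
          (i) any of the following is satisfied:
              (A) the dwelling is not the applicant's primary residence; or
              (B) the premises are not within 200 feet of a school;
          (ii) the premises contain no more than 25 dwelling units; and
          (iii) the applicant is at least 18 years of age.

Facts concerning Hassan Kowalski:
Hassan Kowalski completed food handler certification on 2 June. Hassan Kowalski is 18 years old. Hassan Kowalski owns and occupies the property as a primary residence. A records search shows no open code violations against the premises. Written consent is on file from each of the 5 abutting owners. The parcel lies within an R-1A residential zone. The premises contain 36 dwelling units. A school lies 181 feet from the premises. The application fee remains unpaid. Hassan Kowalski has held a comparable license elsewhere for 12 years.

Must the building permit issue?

(1) food handler cert. — holds.
(2) no code violations — satisfied.
(i) prior license ≥ 11 yr — satisfied.
(ii) not (commercially zoned) — satisfied.
(iii) all abutters consent — holds.
So (a) is satisfied (T AND T AND T).
(A) not (primary residence) — not satisfied.
(B) ≥200 ft from school — fails.
(i): F OR F → false.
(ii) ≤ 25 units — fails.
(iii) age ≥ 18 — satisfied.
(b) = F AND F AND T = false.
(3) = T OR F = true.
Overall: T AND T AND T → true.

Yes — granted.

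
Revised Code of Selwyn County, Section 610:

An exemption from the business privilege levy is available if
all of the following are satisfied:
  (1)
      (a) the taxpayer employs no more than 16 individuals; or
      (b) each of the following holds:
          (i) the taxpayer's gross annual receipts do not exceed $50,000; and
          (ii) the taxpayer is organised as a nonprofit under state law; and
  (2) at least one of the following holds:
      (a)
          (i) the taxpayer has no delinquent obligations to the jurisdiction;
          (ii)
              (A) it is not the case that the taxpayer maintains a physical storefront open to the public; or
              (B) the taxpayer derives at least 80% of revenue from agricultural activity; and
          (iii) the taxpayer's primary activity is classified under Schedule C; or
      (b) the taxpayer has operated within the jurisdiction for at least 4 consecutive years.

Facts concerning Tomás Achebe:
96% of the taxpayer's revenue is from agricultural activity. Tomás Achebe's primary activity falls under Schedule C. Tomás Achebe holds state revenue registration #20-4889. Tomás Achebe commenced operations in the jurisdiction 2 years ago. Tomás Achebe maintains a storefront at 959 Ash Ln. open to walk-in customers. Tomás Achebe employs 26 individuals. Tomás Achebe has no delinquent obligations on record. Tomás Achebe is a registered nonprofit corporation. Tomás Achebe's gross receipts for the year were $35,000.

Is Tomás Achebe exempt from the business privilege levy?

(a) ≤ 16 employees — not met.
(i) receipts ≤ $50,000 — satisfied.
(ii) nonprofit — satisfied.
(b) = T AND T = true.
(1): F OR T → true.
(i) no delinquency — holds.
(A) not (has storefront) — not satisfied.
(B) ≥80% agricultural — met.
So (ii) is satisfied (F OR T).
(iii) Schedule C activity — satisfied.
(a): T AND T AND T → true.
(b) ≥ 4 yrs in jurisdiction — fails.
So (2) is satisfied (T OR F).
Overall: T AND T → true.

Yes — exempt.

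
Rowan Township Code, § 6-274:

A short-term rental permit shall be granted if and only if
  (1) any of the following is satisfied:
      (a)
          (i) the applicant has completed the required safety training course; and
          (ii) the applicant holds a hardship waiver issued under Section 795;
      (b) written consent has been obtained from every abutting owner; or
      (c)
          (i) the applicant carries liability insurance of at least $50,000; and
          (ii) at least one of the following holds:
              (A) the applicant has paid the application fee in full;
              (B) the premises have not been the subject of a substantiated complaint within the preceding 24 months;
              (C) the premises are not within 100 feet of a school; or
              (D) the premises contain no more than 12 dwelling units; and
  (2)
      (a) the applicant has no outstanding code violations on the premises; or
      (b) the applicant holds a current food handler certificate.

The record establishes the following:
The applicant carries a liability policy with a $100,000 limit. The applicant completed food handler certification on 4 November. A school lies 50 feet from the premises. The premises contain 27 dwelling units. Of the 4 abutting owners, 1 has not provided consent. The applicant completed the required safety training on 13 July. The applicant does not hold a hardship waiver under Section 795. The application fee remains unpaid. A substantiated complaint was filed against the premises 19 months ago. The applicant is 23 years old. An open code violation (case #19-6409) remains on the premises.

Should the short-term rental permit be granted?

(i) safety training — holds.
(ii) hardship waiver — fails.
So (a) is not satisfied (T AND F).
(b) all abutters consent — not satisfied.
(i) insurance ≥ $50,000 — met.
(A) fee paid — not met.
(B) no complaint in 24 mo. — not met.
(C) ≥100 ft from school — not met.
(D) ≤ 12 units — fails.
(ii): F OR F OR F OR F → false.
So (c) is not satisfied (T AND F).
So (1) is not satisfied (F OR F OR F).
(a) no code violations — fails.
(b) food handler cert. — met.
(2) = F OR T = true.
Overall: F AND T → false.

No — denied.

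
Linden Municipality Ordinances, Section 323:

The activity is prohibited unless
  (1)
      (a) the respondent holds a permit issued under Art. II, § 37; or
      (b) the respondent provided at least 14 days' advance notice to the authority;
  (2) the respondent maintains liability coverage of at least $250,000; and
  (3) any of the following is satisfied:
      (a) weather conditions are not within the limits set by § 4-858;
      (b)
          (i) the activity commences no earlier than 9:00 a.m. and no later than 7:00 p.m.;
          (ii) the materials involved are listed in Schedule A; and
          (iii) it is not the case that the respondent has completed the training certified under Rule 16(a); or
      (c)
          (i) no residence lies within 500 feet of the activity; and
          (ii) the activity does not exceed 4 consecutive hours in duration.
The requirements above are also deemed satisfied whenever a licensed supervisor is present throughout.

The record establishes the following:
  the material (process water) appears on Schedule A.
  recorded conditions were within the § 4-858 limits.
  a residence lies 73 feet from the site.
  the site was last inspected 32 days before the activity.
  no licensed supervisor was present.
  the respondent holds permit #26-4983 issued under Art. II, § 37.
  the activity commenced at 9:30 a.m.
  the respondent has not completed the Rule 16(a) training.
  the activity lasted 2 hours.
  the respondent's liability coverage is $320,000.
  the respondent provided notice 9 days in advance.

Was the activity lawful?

(a) holds permit — holds.
(b) ≥14 days' notice — not satisfied.
(1) = T OR F = true.
(2) coverage ≥ $250,000 — satisfied.
(a) not (weather ok) — fails.
(i) start within hours — holds.
(ii) Schedule A material — satisfied.
(iii) not (training certified) — holds.
(b): T AND T AND T → true.
(i) no residence in 500 ft — not satisfied.
(ii) ≤ 4 hrs duration — holds.
(c) = F AND T = false.
(3): F OR T OR F → true.
Overall: T AND T AND T → true.
Exception (supervisor present) — not satisfied.
Result: main true OR exception false → true.

Yes — lawful.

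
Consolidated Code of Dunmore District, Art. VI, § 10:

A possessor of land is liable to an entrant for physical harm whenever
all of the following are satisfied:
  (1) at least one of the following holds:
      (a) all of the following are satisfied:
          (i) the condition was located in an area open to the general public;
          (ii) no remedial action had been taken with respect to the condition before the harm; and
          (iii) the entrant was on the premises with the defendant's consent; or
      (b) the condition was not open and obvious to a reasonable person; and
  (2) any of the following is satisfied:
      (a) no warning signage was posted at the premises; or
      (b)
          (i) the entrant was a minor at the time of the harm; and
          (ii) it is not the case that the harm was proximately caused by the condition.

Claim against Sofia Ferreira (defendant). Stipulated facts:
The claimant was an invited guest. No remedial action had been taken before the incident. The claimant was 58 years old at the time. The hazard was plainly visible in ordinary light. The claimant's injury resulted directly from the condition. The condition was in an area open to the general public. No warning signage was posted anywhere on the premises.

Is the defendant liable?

(i) public area — holds.
(ii) no remedial action — satisfied.
(iii) consent to enter — satisfied.
So (a) is satisfied (T AND T AND T).
(b) not open/obvious — not satisfied.
(1): T OR F → true.
(a) no signage posted — holds.
(i) entrant a minor — not met.
(ii) not (proximate cause) — not met.
(b): F AND F → false.
(2): T OR F → true.
So Overall is satisfied (T AND T).

Yes — liable.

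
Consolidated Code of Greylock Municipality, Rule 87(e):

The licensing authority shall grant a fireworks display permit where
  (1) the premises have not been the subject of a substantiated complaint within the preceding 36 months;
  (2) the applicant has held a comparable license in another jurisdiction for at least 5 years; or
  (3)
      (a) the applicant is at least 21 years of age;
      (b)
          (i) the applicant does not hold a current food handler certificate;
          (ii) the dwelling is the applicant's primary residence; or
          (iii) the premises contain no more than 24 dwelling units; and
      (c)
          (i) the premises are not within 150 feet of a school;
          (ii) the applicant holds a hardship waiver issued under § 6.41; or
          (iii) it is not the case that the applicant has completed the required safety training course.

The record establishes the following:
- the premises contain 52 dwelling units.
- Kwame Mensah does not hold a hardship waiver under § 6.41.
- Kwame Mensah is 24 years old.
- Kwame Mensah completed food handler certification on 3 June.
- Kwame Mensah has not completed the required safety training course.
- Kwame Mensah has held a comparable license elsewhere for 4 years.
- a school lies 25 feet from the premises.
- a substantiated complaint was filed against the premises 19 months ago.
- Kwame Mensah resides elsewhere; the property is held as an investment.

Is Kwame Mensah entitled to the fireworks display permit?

No — denied.

(1) no complaint in 36 mo. — fails.
(2) prior license ≥ 5 yr — not satisfied.
(a) age ≥ 21 — satisfied.
(i) not (food handler cert.) — fails.
(ii) primary residence — not met.
(iii) ≤ 24 units — fails.
So (b) is not satisfied (F OR F OR F).
(i) ≥150 ft from school — fails.
(ii) hardship waiver — not met.
(iii) not (safety training) — holds.
(c): F OR F OR T → true.
So (3) is not satisfied (T AND F AND T).
Overall = F OR F OR F = false.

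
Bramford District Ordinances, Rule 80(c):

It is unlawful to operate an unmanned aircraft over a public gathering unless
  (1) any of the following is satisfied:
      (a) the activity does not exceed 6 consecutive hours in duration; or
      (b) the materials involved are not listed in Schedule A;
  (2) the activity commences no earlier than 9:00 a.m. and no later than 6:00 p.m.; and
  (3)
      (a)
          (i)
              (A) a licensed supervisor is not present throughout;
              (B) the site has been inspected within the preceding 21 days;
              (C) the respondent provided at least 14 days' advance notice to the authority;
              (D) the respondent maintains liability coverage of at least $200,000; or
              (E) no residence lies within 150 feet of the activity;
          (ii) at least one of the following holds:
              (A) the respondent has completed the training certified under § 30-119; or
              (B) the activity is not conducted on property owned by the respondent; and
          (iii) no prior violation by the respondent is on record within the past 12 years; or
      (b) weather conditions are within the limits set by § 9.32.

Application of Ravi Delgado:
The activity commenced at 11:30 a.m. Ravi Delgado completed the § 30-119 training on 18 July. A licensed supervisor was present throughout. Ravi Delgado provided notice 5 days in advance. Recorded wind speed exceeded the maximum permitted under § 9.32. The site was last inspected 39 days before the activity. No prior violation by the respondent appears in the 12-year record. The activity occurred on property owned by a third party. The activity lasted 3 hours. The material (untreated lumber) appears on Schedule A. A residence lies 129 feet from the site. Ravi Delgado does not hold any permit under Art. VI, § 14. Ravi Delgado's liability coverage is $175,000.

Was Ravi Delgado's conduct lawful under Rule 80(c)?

(a) ≤ 6 hrs duration — holds.
(b) not (Schedule A material) — not met.
(1) = T OR F = true.
(2) start within hours — met.
(A) not (supervisor present) — not satisfied.
(B) site inspected — not satisfied.
(C) ≥14 days' notice — fails.
(D) coverage ≥ $200,000 — not met.
(E) no residence in 150 ft — not met.
(i) = F OR F OR F OR F OR F = false.
(A) training certified — satisfied.
(B) not (own property) — met.
(ii) = T OR T = true.
(iii) no prior violation — met.
(a) = F AND T AND T = false.
(b) weather ok — not satisfied.
So (3) is not satisfied (F OR F).
So Overall is not satisfied (T AND T AND F).

No — unlawful.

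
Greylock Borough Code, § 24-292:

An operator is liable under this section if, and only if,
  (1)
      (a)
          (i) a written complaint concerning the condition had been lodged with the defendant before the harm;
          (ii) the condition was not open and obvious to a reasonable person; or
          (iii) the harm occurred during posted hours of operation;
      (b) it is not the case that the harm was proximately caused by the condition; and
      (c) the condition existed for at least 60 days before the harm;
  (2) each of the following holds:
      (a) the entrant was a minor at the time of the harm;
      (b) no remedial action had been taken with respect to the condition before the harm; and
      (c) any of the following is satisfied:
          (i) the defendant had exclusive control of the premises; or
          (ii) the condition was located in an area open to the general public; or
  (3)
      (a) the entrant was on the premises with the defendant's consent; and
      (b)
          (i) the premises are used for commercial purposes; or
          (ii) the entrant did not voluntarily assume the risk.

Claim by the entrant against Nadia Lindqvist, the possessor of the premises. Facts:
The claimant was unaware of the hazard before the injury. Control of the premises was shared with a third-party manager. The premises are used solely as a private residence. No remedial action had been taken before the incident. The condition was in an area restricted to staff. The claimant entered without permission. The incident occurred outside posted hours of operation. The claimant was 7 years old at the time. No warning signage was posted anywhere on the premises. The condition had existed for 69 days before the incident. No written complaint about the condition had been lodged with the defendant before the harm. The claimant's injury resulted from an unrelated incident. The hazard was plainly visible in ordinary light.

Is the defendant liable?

(i) complaint lodged — fails.
(ii) not open/obvious — not met.
(iii) during posted hours — not satisfied.
So (a) is not satisfied (F OR F OR F).
(b) not (proximate cause) — met.
(c) condition ≥60 days old — holds.
(1): F AND T AND T → false.
(a) entrant a minor — holds.
(b) no remedial action — met.
(i) exclusive control — not satisfied.
(ii) public area — not met.
(c) = F OR F = false.
(2) = T AND T AND F = false.
(a) consent to enter — not satisfied.
(i) commercial use — fails.
(ii) no assumed risk — satisfied.
(b): F OR T → true.
So (3) is not satisfied (F AND T).
Overall: F OR F OR F → false.

No — not liable.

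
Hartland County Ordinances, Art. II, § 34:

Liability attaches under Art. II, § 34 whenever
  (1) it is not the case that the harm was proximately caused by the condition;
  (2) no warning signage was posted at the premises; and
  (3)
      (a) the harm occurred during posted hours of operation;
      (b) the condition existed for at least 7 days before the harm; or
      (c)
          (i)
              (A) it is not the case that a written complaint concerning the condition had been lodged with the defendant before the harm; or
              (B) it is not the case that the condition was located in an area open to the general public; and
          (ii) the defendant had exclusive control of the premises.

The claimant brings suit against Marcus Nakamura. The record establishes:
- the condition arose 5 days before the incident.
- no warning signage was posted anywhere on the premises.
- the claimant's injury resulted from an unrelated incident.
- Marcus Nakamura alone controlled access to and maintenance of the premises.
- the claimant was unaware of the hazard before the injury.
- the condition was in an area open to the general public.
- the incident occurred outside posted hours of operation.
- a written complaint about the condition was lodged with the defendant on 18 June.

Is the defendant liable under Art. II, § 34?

(1) not (proximate cause) — satisfied.
(2) no signage posted — holds.
(a) during posted hours — fails.
(b) condition ≥7 days old — not met.
(A) not (complaint lodged) — not satisfied.
(B) not (public area) — not met.
(i): F OR F → false.
(ii) exclusive control — satisfied.
So (c) is not satisfied (F AND T).
(3): F OR F OR F → false.
Overall: T AND T AND F → false.

No — not liable.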